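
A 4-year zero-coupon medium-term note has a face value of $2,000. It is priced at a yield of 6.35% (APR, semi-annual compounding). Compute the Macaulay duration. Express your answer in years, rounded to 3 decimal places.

4.000 years

A zero-coupon bond has a single cash flow at maturity, so its Macaulay duration equals its maturity: 4 years.
(Equivalently: 8 semi-annual periods ÷ 2 = 4 years.)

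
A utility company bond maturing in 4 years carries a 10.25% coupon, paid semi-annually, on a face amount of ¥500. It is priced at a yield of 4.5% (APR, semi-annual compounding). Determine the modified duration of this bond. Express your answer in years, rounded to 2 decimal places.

Periodic yield y = 0.0225. First find Macaulay duration:
  t   CF        PV=CF/(1+0.0225)^t    t·PV
  1       25.625        25.0611        25.0611
  2       25.625        24.5097        49.0193
  3       25.625        23.9703        71.9110
  4       25.625        23.4429        93.7714
  5       25.625        22.9270       114.6350
  6       25.625        22.4225       134.5350
  7       25.625        21.9291       153.5036
  8      525.625       439.9157     3,519.3257
  Σ                    604.1783     4,161.7622
P = 604.1783; Macaulay duration = 4,161.7622 / 604.1783 = 6.88830 half-year periods = 3.44415 years.
Modified duration = D_Mac / (1 + y) = 3.44415 / 1.0225 = 3.36836 years.

3.37 years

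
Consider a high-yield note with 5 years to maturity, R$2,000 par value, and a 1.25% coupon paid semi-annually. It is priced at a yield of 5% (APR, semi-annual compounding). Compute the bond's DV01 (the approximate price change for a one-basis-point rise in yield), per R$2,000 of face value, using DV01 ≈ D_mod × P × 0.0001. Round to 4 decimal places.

Periodic yield y = 0.025.
  t   CF        PV=CF/(1+0.025)^t    t·PV
  1        12.50        12.1951        12.1951
  2        12.50        11.8977        23.7954
  3        12.50        11.6075        34.8225
  4        12.50        11.3244        45.2975
  5        12.50        11.0482        55.2409
  6        12.50        10.7787        64.6723
  7        12.50        10.5158        73.6107
  8        12.50        10.2593        82.0747
  9        12.50        10.0091        90.0819
  10    2,012.50     1,572.1618    15,721.6178
  Σ                  1,671.7976    16,203.4088
P = 1,671.7976; D_Mac = 9.69221 half-year periods = 4.84610 yrs; D_mod = 4.72791 yrs.
DV01 ≈ 4.72791 × 1,671.7976 × 0.0001 = 0.790410.

R$0.7904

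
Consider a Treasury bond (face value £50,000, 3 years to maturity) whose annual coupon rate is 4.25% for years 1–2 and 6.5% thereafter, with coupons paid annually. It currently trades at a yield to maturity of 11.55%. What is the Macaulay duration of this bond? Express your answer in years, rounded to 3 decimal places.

2.869 years

Periodic yield y = 0.1155. Discount each cash flow and weight by its year:
  t   CF        PV=CF/(1+0.1155)^t    t·PV
  1     2,125.00     1,904.9753     1,904.9753
  2     2,125.00     1,707.7323     3,415.4645
  3    53,250.00    38,362.8522   115,088.5565
  Σ                 41,975.5598   120,408.9964
Price P = Σ PV = 41,975.5598.
Macaulay duration = Σ(t·PV) / P = 120,408.9964 / 41,975.5598 = 2.86855 years.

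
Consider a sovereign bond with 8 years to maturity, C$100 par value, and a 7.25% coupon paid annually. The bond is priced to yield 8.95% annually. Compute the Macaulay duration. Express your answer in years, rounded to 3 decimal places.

Periodic yield y = 0.0895. Discount each cash flow and weight by its year:
  t   CF        PV=CF/(1+0.0895)^t    t·PV
  1         7.25         6.6544         6.6544
  2         7.25         6.1078        12.2156
  3         7.25         5.6060        16.8181
  4         7.25         5.1455        20.5821
  5         7.25         4.7228        23.6141
  6         7.25         4.3349        26.0091
  7         7.25         3.9788        27.8513
  8       107.25        54.0231       432.1847
  Σ                     90.5733       565.9295
Price P = Σ PV = 90.5733.
Macaulay duration = Σ(t·PV) / P = 565.9295 / 90.5733 = 6.24830 years.

6.248 years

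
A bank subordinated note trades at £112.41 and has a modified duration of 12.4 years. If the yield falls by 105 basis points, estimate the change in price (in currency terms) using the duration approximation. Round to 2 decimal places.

Duration approximation: ΔP/P ≈ -D_mod · Δy = -12.4 × (-0.0105) = +0.130200.
ΔP ≈ 112.41 × (+0.130200) = +14.635782.

+£14.64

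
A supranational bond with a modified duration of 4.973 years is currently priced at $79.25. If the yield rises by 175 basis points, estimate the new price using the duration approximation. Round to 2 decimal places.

$72.35

Duration approximation: ΔP/P ≈ -D_mod · Δy = -4.973 × (+0.0175) = -0.0870275.
New price ≈ 79.25 × (1 - 0.0870275) = 72.353070625.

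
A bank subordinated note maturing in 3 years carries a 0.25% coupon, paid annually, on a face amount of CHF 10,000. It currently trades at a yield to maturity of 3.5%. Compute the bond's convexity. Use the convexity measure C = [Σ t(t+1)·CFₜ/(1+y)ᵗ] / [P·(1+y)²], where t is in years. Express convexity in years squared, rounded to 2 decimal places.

11.16

With y = 0.035:
  t   CF        PV=CF/(1+0.035)^t    t·PV        t(t+1)·PV
  1        25.00        24.1546        24.1546          48.3092
  2        25.00        23.3378        46.6755         140.0266
  3    10,025.00     9,041.9756    27,125.9269     108,503.7075
  Σ                  9,089.4680    27,196.7570     108,692.0433
P = 9,089.4680.
Convexity = Σ t(t+1)·PV / [P·(1+y)²] = 108,692.0433 / (9,089.4680 × 1.071225) = 11.16294.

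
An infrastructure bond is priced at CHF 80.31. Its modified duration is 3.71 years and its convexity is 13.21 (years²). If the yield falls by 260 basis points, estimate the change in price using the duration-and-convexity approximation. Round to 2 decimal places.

+CHF 8.11

Duration effect: -D_mod·Δy = -3.71 × (-0.026) = +0.096460
Convexity effect: ½·C·(Δy)² = 0.5 × 13.21 × (-0.026)² = +0.00446498
ΔP/P ≈ +0.096460 + 0.00446498 = +0.10092498
ΔP ≈ 80.31 × (+0.10092498) = +8.1052851438.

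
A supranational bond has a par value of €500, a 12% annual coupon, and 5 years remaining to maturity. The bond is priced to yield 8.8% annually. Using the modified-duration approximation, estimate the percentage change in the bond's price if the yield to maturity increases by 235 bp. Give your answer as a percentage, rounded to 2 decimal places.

Periodic yield y = 0.088. Modified duration first:
  t   CF        PV=CF/(1+0.088)^t    t·PV
  1        60.00        55.1471        55.1471
  2        60.00        50.6866       101.3733
  3        60.00        46.5870       139.7609
  4        60.00        42.8189       171.2757
  5       560.00       367.3191     1,836.5957
  Σ                    562.5587     2,304.1526
P = 562.5587; D_Mac = 4.09584 yrs; D_mod = 4.09584/(1+0.088) = 3.76456 yrs.
ΔP/P ≈ -D_mod · Δy = -3.76456 × (+0.0235) = -0.088467 = -8.8467%.

-8.85%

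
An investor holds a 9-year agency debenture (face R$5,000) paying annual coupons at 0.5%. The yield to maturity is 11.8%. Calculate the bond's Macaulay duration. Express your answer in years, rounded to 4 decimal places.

8.6771 years

Periodic yield y = 0.118. Discount each cash flow and weight by its year:
  t   CF        PV=CF/(1+0.118)^t    t·PV
  1        25.00        22.3614        22.3614
  2        25.00        20.0012        40.0024
  3        25.00        17.8902        53.6705
  4        25.00        16.0019        64.0078
  5        25.00        14.3130        71.5651
  6        25.00        12.8023        76.8140
  7        25.00        11.4511        80.1577
  8        25.00        10.2425        81.9399
  9     5,025.00     1,841.4496    16,573.0463
  Σ                  1,966.5132    17,063.5651
Price P = Σ PV = 1,966.5132.
Macaulay duration = Σ(t·PV) / P = 17,063.5651 / 1,966.5132 = 8.67707 years.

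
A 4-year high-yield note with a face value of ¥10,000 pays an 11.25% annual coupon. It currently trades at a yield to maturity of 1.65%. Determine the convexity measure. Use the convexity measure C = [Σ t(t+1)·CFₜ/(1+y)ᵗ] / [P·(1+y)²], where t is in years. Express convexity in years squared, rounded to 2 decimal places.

16.26

With y = 0.0165:
  t   CF        PV=CF/(1+0.0165)^t    t·PV        t(t+1)·PV
  1     1,125.00     1,106.7388     1,106.7388       2,213.4776
  2     1,125.00     1,088.7740     2,177.5481       6,532.6442
  3     1,125.00     1,071.1009     3,213.3026      12,853.2105
  4    11,125.00    10,420.0664    41,680.2657     208,401.3286
  Σ                 13,686.6802    48,177.8552     230,000.6610
P = 13,686.6802.
Convexity = Σ t(t+1)·PV / [P·(1+y)²] = 230,000.6610 / (13,686.6802 × 1.033272) = 16.26358.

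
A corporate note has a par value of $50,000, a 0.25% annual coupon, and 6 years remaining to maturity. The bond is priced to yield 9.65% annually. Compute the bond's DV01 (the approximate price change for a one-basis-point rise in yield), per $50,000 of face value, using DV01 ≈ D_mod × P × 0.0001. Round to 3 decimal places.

Periodic yield y = 0.0965.
  t   CF        PV=CF/(1+0.0965)^t    t·PV
  1       125.00       113.9991       113.9991
  2       125.00       103.9663       207.9327
  3       125.00        94.8165       284.4496
  4       125.00        86.4720       345.8880
  5       125.00        78.8618       394.3091
  6    50,125.00    28,840.4857   173,042.9140
  Σ                 29,318.6015   174,389.4925
P = 29,318.6015; D_Mac = 5.94808 yrs; D_mod = 5.42461 yrs.
DV01 ≈ 5.42461 × 29,318.6015 × 0.0001 = 15.904194.

$15.904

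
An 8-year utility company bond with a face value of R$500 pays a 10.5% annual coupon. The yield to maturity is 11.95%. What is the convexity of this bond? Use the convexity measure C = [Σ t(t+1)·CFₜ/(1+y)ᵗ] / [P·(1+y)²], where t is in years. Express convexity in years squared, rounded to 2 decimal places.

36.01

With y = 0.1195:
  t   CF        PV=CF/(1+0.1195)^t    t·PV        t(t+1)·PV
  1        52.50        46.8959        46.8959          93.7919
  2        52.50        41.8901        83.7801         251.3404
  3        52.50        37.4186       112.2557         449.0227
  4        52.50        33.4243       133.6974         668.4869
  5        52.50        29.8565       149.2825         895.6948
  6        52.50        26.6695       160.0169       1,120.1186
  7        52.50        23.8227       166.7588       1,334.0701
  8       552.50       223.9440     1,791.5523      16,123.9705
  Σ                    463.9216     2,644.2396      20,936.4959
P = 463.9216.
Convexity = Σ t(t+1)·PV / [P·(1+y)²] = 20,936.4959 / (463.9216 × 1.253280) = 36.00901.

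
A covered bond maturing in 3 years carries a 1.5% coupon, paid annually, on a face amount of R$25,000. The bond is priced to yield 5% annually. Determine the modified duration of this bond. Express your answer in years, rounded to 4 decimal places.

Periodic yield y = 0.05. First find Macaulay duration:
  t   CF        PV=CF/(1+0.05)^t    t·PV
  1       375.00       357.1429       357.1429
  2       375.00       340.1361       680.2721
  3    25,375.00    21,919.8791    65,759.6372
  Σ                 22,617.1580    66,797.0522
P = 22,617.1580; Macaulay duration = 66,797.0522 / 22,617.1580 = 2.95338 years.
Modified duration = D_Mac / (1 + y) = 2.95338 / 1.05 = 2.81274 years.

2.8127 years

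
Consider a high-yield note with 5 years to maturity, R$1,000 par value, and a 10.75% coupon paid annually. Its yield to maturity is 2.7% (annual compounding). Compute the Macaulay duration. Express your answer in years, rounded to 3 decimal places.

4.257 years

Periodic yield y = 0.027. Discount each cash flow and weight by its year:
  t   CF        PV=CF/(1+0.027)^t    t·PV
  1       107.50       104.6738       104.6738
  2       107.50       101.9219       203.8438
  3       107.50        99.2424       297.7271
  4       107.50        96.6333       386.5331
  5     1,107.50       969.3743     4,846.8717
  Σ                  1,371.8457     5,839.6495
Price P = Σ PV = 1,371.8457.
Macaulay duration = Σ(t·PV) / P = 5,839.6495 / 1,371.8457 = 4.25678 years.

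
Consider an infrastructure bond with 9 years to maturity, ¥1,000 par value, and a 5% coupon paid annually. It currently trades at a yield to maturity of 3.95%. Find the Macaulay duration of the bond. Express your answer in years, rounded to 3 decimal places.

7.529 years

Periodic yield y = 0.0395. Discount each cash flow and weight by its year:
  t   CF        PV=CF/(1+0.0395)^t    t·PV
  1        50.00        48.1000        48.1000
  2        50.00        46.2723        92.5446
  3        50.00        44.5140       133.5420
  4        50.00        42.8225       171.2900
  5        50.00        41.1953       205.9764
  6        50.00        39.6299       237.7794
  7        50.00        38.1240       266.8681
  8        50.00        36.6753       293.4027
  9     1,050.00       740.9158     6,668.2422
  Σ                  1,078.2492     8,117.7454
Price P = Σ PV = 1,078.2492.
Macaulay duration = Σ(t·PV) / P = 8,117.7454 / 1,078.2492 = 7.52864 years.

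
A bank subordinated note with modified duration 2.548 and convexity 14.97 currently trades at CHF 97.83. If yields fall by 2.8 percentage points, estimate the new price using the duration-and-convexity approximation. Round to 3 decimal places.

CHF 105.384

Duration effect: -D_mod·Δy = -2.548 × (-0.028) = +0.071344
Convexity effect: ½·C·(Δy)² = 0.5 × 14.97 × (-0.028)² = +0.00586824
ΔP/P ≈ +0.071344 + 0.00586824 = +0.07721224
New price ≈ 97.83 × (1 + 0.07721224) = 105.3836734392.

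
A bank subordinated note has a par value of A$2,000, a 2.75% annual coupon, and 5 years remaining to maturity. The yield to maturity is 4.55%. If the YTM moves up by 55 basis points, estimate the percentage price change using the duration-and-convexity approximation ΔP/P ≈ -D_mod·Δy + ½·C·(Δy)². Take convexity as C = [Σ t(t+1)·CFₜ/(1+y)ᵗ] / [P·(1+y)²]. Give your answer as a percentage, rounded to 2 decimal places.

With y = 0.0455:
  t   CF        PV=CF/(1+0.0455)^t    t·PV        t(t+1)·PV
  1        55.00        52.6064        52.6064         105.2128
  2        55.00        50.3170       100.6340         301.9019
  3        55.00        48.1272       144.3816         577.5264
  4        55.00        46.0327       184.1308         920.6542
  5     2,055.00     1,645.0975     8,225.4875      49,352.9248
  Σ                  1,842.1808     8,707.2403      51,258.2201
P = 1,842.1808; D_Mac = 4.72659 yrs; D_mod = 4.52089 yrs; C = 25.45559.
Duration effect: -4.52089 × (+0.0055) = -0.024865
Convexity effect: 0.5 × 25.45559 × (0.0055)² = +0.0003850
ΔP/P ≈ -0.024865 + 0.0003850 = -0.024480 = -2.4480%.

-2.45%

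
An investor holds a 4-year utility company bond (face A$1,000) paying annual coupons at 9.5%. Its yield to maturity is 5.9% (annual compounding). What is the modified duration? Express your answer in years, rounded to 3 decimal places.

3.342 years

Periodic yield y = 0.059. First find Macaulay duration:
  t   CF        PV=CF/(1+0.059)^t    t·PV
  1        95.00        89.7073        89.7073
  2        95.00        84.7094       169.4188
  3        95.00        79.9900       239.9700
  4     1,095.00       870.6233     3,482.4931
  Σ                  1,125.0300     3,981.5893
P = 1,125.0300; Macaulay duration = 3,981.5893 / 1,125.0300 = 3.53910 years.
Modified duration = D_Mac / (1 + y) = 3.53910 / 1.059 = 3.34192 years.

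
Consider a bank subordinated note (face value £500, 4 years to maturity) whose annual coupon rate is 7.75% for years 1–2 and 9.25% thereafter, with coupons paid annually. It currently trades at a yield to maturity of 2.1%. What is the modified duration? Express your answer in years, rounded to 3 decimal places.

Periodic yield y = 0.021. First find Macaulay duration:
  t   CF        PV=CF/(1+0.021)^t    t·PV
  1        38.75        37.9530        37.9530
  2        38.75        37.1724        74.3447
  3        46.25        43.4545       130.3634
  4       546.25       502.6764     2,010.7055
  Σ                    621.2562     2,253.3667
P = 621.2562; Macaulay duration = 2,253.3667 / 621.2562 = 3.62711 years.
Modified duration = D_Mac / (1 + y) = 3.62711 / 1.021 = 3.55251 years.

3.553 years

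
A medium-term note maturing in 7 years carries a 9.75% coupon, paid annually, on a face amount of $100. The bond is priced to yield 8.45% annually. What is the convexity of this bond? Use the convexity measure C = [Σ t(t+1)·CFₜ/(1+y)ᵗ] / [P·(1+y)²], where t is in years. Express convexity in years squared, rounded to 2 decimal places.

33.72

With y = 0.0845:
  t   CF        PV=CF/(1+0.0845)^t    t·PV        t(t+1)·PV
  1         9.75         8.9903         8.9903          17.9806
  2         9.75         8.2898        16.5797          49.7390
  3         9.75         7.6439        22.9318          91.7270
  4         9.75         7.0483        28.1933         140.9667
  5         9.75         6.4992        32.4958         194.9746
  6         9.75         5.9928        35.9566         251.6961
  7       109.75        62.2010       435.4073       3,483.2581
  Σ                    106.6654       580.5547       4,230.3422
P = 106.6654.
Convexity = Σ t(t+1)·PV / [P·(1+y)²] = 4,230.3422 / (106.6654 × 1.176140) = 33.72042.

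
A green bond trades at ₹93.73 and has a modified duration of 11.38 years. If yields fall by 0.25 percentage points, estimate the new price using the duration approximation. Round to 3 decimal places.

₹96.397

Duration approximation: ΔP/P ≈ -D_mod · Δy = -11.38 × (-0.0025) = +0.028450.
New price ≈ 93.73 × (1 + 0.028450) = 96.3966185.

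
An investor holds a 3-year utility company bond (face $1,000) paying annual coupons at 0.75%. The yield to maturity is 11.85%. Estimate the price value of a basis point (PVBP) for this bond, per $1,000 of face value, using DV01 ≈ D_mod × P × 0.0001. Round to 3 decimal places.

$0.195

Periodic yield y = 0.1185.
  t   CF        PV=CF/(1+0.1185)^t    t·PV
  1         7.50         6.7054         6.7054
  2         7.50         5.9950        11.9900
  3     1,007.50       720.0076     2,160.0228
  Σ                    732.7080     2,178.7183
P = 732.7080; D_Mac = 2.97351 yrs; D_mod = 2.65848 yrs.
DV01 ≈ 2.65848 × 732.7080 × 0.0001 = 0.194789.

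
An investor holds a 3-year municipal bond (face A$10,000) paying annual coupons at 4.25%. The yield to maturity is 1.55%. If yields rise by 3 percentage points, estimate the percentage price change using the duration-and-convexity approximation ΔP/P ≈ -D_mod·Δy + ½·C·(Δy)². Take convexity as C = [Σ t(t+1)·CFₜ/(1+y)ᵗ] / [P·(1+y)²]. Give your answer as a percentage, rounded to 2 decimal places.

With y = 0.0155:
  t   CF        PV=CF/(1+0.0155)^t    t·PV        t(t+1)·PV
  1       425.00       418.5130       418.5130         837.0261
  2       425.00       412.1251       824.2502       2,472.7507
  3    10,425.00     9,954.8858    29,864.6573     119,458.6291
  Σ                 10,785.5239    31,107.4205     122,768.4058
P = 10,785.5239; D_Mac = 2.88418 yrs; D_mod = 2.84016 yrs; C = 11.03788.
Duration effect: -2.84016 × (+0.03) = -0.085205
Convexity effect: 0.5 × 11.03788 × (0.03)² = +0.0049670
ΔP/P ≈ -0.085205 + 0.0049670 = -0.080238 = -8.0238%.

-8.02%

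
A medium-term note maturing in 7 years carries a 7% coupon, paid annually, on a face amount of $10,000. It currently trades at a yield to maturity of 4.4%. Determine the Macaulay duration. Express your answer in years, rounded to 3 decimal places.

5.862 years

Periodic yield y = 0.044. Discount each cash flow and weight by its year:
  t   CF        PV=CF/(1+0.044)^t    t·PV
  1       700.00       670.4981       670.4981
  2       700.00       642.2395     1,284.4791
  3       700.00       615.1720     1,845.5159
  4       700.00       589.2452     2,356.9808
  5       700.00       564.4111     2,822.0555
  6       700.00       540.6237     3,243.7420
  7    10,700.00     7,915.5352    55,408.7467
  Σ                 11,537.7248    67,632.0180
Price P = Σ PV = 11,537.7248.
Macaulay duration = Σ(t·PV) / P = 67,632.0180 / 11,537.7248 = 5.86182 years.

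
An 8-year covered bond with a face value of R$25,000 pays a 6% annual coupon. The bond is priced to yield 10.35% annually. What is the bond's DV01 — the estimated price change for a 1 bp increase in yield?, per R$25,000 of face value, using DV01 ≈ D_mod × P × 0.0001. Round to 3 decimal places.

R$11.099

Periodic yield y = 0.1035.
  t   CF        PV=CF/(1+0.1035)^t    t·PV
  1     1,500.00     1,359.3113     1,359.3113
  2     1,500.00     1,231.8181     2,463.6362
  3     1,500.00     1,116.2828     3,348.8485
  4     1,500.00     1,011.5839     4,046.3356
  5     1,500.00       916.7049     4,583.5247
  6     1,500.00       830.7249     4,984.3495
  7     1,500.00       752.8092     5,269.6641
  8    26,500.00    12,052.2234    96,417.7874
  Σ                 19,271.4586   122,473.4573
P = 19,271.4586; D_Mac = 6.35517 yrs; D_mod = 5.75911 yrs.
DV01 ≈ 5.75911 × 19,271.4586 × 0.0001 = 11.098637.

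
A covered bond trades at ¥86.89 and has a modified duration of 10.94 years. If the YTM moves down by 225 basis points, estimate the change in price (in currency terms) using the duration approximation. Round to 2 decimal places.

+¥21.39

Duration approximation: ΔP/P ≈ -D_mod · Δy = -10.94 × (-0.0225) = +0.246150.
ΔP ≈ 86.89 × (+0.246150) = +21.3879735.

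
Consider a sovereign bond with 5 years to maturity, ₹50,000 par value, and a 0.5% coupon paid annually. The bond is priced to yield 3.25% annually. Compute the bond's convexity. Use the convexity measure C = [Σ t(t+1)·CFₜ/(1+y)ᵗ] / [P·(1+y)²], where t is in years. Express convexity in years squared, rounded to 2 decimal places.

With y = 0.0325:
  t   CF        PV=CF/(1+0.0325)^t    t·PV        t(t+1)·PV
  1       250.00       242.1308       242.1308         484.2615
  2       250.00       234.5092       469.0184       1,407.0552
  3       250.00       227.1276       681.3827       2,725.5307
  4       250.00       219.9783       879.9130       4,399.5652
  5    50,250.00    42,823.8555   214,119.2773   1,284,715.6635
  Σ                 43,747.6012   216,391.7221   1,293,732.0762
P = 43,747.6012.
Convexity = Σ t(t+1)·PV / [P·(1+y)²] = 1,293,732.0762 / (43,747.6012 × 1.066056) = 27.74023.

27.74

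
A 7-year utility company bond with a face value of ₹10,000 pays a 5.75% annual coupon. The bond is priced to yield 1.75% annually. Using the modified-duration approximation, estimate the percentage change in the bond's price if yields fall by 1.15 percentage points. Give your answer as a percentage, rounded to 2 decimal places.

Periodic yield y = 0.0175. Modified duration first:
  t   CF        PV=CF/(1+0.0175)^t    t·PV
  1       575.00       565.1106       565.1106
  2       575.00       555.3912     1,110.7824
  3       575.00       545.8390     1,637.5171
  4       575.00       536.4511     2,145.8046
  5       575.00       527.2247     2,636.1235
  6       575.00       518.1570     3,108.9418
  7    10,575.00     9,365.6829    65,559.7805
  Σ                 12,613.8566    76,764.0605
P = 12,613.8566; D_Mac = 6.08569 yrs; D_mod = 6.08569/(1+0.0175) = 5.98103 yrs.
ΔP/P ≈ -D_mod · Δy = -5.98103 × (-0.0115) = +0.068782 = +6.8782%.

+6.88%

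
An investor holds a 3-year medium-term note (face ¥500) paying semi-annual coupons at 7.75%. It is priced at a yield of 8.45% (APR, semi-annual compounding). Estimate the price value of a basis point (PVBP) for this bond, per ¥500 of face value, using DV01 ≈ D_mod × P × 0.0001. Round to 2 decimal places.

¥0.13

Periodic yield y = 0.04225.
  t   CF        PV=CF/(1+0.04225)^t    t·PV
  1       19.375        18.5896        18.5896
  2       19.375        17.8360        35.6720
  3       19.375        17.1130        51.3390
  4       19.375        16.4193        65.6771
  5       19.375        15.7537        78.7684
  6      519.375       405.1815     2,431.0891
  Σ                    490.8931     2,681.1352
P = 490.8931; D_Mac = 5.46175 half-year periods = 2.73087 yrs; D_mod = 2.62017 yrs.
DV01 ≈ 2.62017 × 490.8931 × 0.0001 = 0.128622.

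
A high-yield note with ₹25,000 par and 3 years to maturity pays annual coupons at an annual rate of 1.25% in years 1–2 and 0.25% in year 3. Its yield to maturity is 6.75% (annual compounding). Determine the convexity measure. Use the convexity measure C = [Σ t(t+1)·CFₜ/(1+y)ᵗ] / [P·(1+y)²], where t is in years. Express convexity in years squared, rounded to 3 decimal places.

10.341

With y = 0.0675:
  t   CF        PV=CF/(1+0.0675)^t    t·PV        t(t+1)·PV
  1       312.50       292.7400       292.7400         585.4801
  2       312.50       274.2296       548.4591       1,645.3773
  3    25,062.50    20,602.5387    61,807.6161     247,230.4646
  Σ                 21,169.5083    62,648.8153     249,461.3220
P = 21,169.5083.
Convexity = Σ t(t+1)·PV / [P·(1+y)²] = 249,461.3220 / (21,169.5083 × 1.139556) = 10.34086.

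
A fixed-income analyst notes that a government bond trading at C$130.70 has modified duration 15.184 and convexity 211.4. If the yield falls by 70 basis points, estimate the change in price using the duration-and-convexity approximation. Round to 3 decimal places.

Duration effect: -D_mod·Δy = -15.184 × (-0.007) = +0.106288
Convexity effect: ½·C·(Δy)² = 0.5 × 211.4 × (-0.007)² = +0.0051793
ΔP/P ≈ +0.106288 + 0.0051793 = +0.1114673
ΔP ≈ 130.70 × (+0.1114673) = +14.56877611.

+C$14.569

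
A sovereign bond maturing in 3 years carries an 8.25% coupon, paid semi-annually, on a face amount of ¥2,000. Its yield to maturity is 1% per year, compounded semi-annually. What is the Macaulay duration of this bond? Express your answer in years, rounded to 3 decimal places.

2.748 years

Periodic yield y = 0.005. Discount each cash flow and weight by its period:
  t   CF        PV=CF/(1+0.005)^t    t·PV
  1        82.50        82.0896        82.0896
  2        82.50        81.6811       163.3623
  3        82.50        81.2748       243.8243
  4        82.50        80.8704       323.4817
  5        82.50        80.4681       402.3404
  6     2,082.50     2,021.1039    12,126.6234
  Σ                  2,427.4879    13,341.7216
Price P = Σ PV = 2,427.4879.
Macaulay duration = Σ(t·PV) / P = 13,341.7216 / 2,427.4879 = 5.49610 half-year periods.
In years: 5.49610 / 2 = 2.74805 years.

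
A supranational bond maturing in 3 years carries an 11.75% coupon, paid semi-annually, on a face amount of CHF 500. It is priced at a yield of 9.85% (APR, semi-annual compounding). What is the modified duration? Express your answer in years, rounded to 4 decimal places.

2.5005 years

Periodic yield y = 0.04925. First find Macaulay duration:
  t   CF        PV=CF/(1+0.04925)^t    t·PV
  1       29.375        27.9962        27.9962
  2       29.375        26.6821        53.3642
  3       29.375        25.4297        76.2890
  4       29.375        24.2361        96.9442
  5       29.375        23.0985       115.4923
  6      529.375       396.7250     2,380.3500
  Σ                    524.1675     2,750.4359
P = 524.1675; Macaulay duration = 2,750.4359 / 524.1675 = 5.24725 half-year periods = 2.62362 years.
Modified duration = D_Mac / (1 + y) = 2.62362 / 1.04925 = 2.50047 years.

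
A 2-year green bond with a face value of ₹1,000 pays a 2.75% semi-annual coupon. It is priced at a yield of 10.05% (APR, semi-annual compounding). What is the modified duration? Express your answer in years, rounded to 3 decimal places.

1.863 years

Periodic yield y = 0.05025. First find Macaulay duration:
  t   CF        PV=CF/(1+0.05025)^t    t·PV
  1        13.75        13.0921        13.0921
  2        13.75        12.4657        24.9314
  3        13.75        11.8693        35.6079
  4     1,013.75       833.2208     3,332.8832
  Σ                    870.6479     3,406.5146
P = 870.6479; Macaulay duration = 3,406.5146 / 870.6479 = 3.91262 half-year periods = 1.95631 years.
Modified duration = D_Mac / (1 + y) = 1.95631 / 1.05025 = 1.86271 years.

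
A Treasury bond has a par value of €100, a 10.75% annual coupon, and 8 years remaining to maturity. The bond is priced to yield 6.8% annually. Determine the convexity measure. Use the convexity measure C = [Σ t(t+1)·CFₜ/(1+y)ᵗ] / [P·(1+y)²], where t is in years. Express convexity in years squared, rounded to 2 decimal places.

42.32

With y = 0.068:
  t   CF        PV=CF/(1+0.068)^t    t·PV        t(t+1)·PV
  1        10.75        10.0655        10.0655          20.1311
  2        10.75         9.4247        18.8493          56.5480
  3        10.75         8.8246        26.4738         105.8951
  4        10.75         8.2627        33.0509         165.2546
  5        10.75         7.7366        38.6832         232.0991
  6        10.75         7.2440        43.4643         304.2498
  7        10.75         6.7828        47.4797         379.8374
  8       110.75        65.4295       523.4361       4,710.9252
  Σ                    123.7705       741.5028       5,974.9402
P = 123.7705.
Convexity = Σ t(t+1)·PV / [P·(1+y)²] = 5,974.9402 / (123.7705 × 1.140624) = 42.32274.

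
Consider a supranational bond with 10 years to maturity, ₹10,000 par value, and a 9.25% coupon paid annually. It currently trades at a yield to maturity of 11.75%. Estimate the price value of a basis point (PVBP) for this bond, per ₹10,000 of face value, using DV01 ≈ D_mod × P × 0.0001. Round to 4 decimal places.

Periodic yield y = 0.1175.
  t   CF        PV=CF/(1+0.1175)^t    t·PV
  1       925.00       827.7405       827.7405
  2       925.00       740.7074     1,481.4148
  3       925.00       662.8254     1,988.4762
  4       925.00       593.1323     2,372.5294
  5       925.00       530.7672     2,653.8360
  6       925.00       474.9595     2,849.7568
  7       925.00       425.0197     2,975.1376
  8       925.00       380.3308     3,042.6463
  9       925.00       340.3407     3,063.0667
  10   10,925.00     3,597.0471    35,970.4713
  Σ                  8,572.8706    57,225.0753
P = 8,572.8706; D_Mac = 6.67514 yrs; D_mod = 5.97328 yrs.
DV01 ≈ 5.97328 × 8,572.8706 × 0.0001 = 5.120812.

₹5.1208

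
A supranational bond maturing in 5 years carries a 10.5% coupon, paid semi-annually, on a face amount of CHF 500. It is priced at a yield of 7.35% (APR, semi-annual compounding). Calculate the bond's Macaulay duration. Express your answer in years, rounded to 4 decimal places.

4.0812 years

Periodic yield y = 0.03675. Discount each cash flow and weight by its period:
  t   CF        PV=CF/(1+0.03675)^t    t·PV
  1        26.25        25.3195        25.3195
  2        26.25        24.4220        48.8440
  3        26.25        23.5563        70.6689
  4        26.25        22.7213        90.8852
  5        26.25        21.9159       109.5794
  6        26.25        21.1390       126.8342
  7        26.25        20.3897       142.7280
  8        26.25        19.6669       157.3356
  9        26.25        18.9698       170.7283
  10      526.25       366.8189     3,668.1887
  Σ                    564.9194     4,611.1117
Price P = Σ PV = 564.9194.
Macaulay duration = Σ(t·PV) / P = 4,611.1117 / 564.9194 = 8.16242 half-year periods.
In years: 8.16242 / 2 = 4.08121 years.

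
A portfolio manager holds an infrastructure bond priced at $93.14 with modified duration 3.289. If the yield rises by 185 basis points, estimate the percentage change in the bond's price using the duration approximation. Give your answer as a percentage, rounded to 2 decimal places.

-6.08%

Duration approximation: ΔP/P ≈ -D_mod · Δy = -3.289 × (+0.0185) = -0.0608465.
As a percentage: -6.08465%.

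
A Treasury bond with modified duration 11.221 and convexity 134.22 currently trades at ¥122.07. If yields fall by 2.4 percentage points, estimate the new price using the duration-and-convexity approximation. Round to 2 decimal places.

¥159.66

Duration effect: -D_mod·Δy = -11.221 × (-0.024) = +0.269304
Convexity effect: ½·C·(Δy)² = 0.5 × 134.22 × (-0.024)² = +0.03865536
ΔP/P ≈ +0.269304 + 0.03865536 = +0.30795936
New price ≈ 122.07 × (1 + 0.30795936) = 159.6625990752.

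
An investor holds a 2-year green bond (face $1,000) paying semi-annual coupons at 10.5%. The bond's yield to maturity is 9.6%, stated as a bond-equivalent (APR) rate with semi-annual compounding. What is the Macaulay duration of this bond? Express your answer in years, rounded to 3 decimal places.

1.857 years

Periodic yield y = 0.048. Discount each cash flow and weight by its period:
  t   CF        PV=CF/(1+0.048)^t    t·PV
  1        52.50        50.0954        50.0954
  2        52.50        47.8010        95.6019
  3        52.50        45.6116       136.8348
  4     1,052.50       872.5232     3,490.0927
  Σ                  1,016.0312     3,772.6249
Price P = Σ PV = 1,016.0312.
Macaulay duration = Σ(t·PV) / P = 3,772.6249 / 1,016.0312 = 3.71310 half-year periods.
In years: 3.71310 / 2 = 1.85655 years.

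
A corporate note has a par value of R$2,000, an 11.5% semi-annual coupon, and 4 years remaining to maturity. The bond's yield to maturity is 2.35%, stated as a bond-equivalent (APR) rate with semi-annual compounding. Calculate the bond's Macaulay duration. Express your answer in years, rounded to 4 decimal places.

Periodic yield y = 0.01175. Discount each cash flow and weight by its period:
  t   CF        PV=CF/(1+0.01175)^t    t·PV
  1       115.00       113.6644       113.6644
  2       115.00       112.3444       224.6888
  3       115.00       111.0397       333.1190
  4       115.00       109.7501       439.0005
  5       115.00       108.4755       542.3776
  6       115.00       107.2157       643.2945
  7       115.00       105.9706       741.7941
  8     2,115.00     1,926.3033    15,410.4263
  Σ                  2,694.7638    18,448.3653
Price P = Σ PV = 2,694.7638.
Macaulay duration = Σ(t·PV) / P = 18,448.3653 / 2,694.7638 = 6.84600 half-year periods.
In years: 6.84600 / 2 = 3.42300 years.

3.4230 years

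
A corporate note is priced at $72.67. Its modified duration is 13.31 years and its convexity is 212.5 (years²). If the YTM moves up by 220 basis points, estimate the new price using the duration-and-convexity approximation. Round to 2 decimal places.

Duration effect: -D_mod·Δy = -13.31 × (+0.022) = -0.292820
Convexity effect: ½·C·(Δy)² = 0.5 × 212.5 × (0.022)² = +0.0514250
ΔP/P ≈ -0.292820 + 0.0514250 = -0.241395
New price ≈ 72.67 × (1 - 0.241395) = 55.12782535.

$55.13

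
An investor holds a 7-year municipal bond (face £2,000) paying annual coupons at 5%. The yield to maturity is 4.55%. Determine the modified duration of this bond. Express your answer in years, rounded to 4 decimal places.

Periodic yield y = 0.0455. First find Macaulay duration:
  t   CF        PV=CF/(1+0.0455)^t    t·PV
  1       100.00        95.6480        95.6480
  2       100.00        91.4854       182.9709
  3       100.00        87.5040       262.5120
  4       100.00        83.6958       334.7833
  5       100.00        80.0534       400.2670
  6       100.00        76.5695       459.4170
  7     2,100.00     1,537.9812    10,765.8686
  Σ                  2,052.9374    12,501.4668
P = 2,052.9374; Macaulay duration = 12,501.4668 / 2,052.9374 = 6.08955 years.
Modified duration = D_Mac / (1 + y) = 6.08955 / 1.0455 = 5.82453 years.

5.8245 years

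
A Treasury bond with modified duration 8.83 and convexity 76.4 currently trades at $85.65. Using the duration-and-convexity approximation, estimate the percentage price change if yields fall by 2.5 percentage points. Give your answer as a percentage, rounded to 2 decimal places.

Duration effect: -D_mod·Δy = -8.83 × (-0.025) = +0.220750
Convexity effect: ½·C·(Δy)² = 0.5 × 76.4 × (-0.025)² = +0.0238750
ΔP/P ≈ +0.220750 + 0.0238750 = +0.244625
= +24.4625%.

+24.46%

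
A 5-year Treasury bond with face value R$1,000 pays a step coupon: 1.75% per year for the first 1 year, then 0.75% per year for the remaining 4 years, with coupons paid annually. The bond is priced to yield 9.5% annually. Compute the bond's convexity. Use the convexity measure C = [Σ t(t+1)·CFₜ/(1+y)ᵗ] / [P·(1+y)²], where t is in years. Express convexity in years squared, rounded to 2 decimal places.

24.09

With y = 0.095:
  t   CF        PV=CF/(1+0.095)^t    t·PV        t(t+1)·PV
  1        17.50        15.9817        15.9817          31.9635
  2         7.50         6.2551        12.5102          37.5305
  3         7.50         5.7124        17.1372          68.5488
  4         7.50         5.2168        20.8672         104.3361
  5     1,007.50       639.9919     3,199.9594      19,199.7562
  Σ                    673.1579     3,266.4557      19,442.1351
P = 673.1579.
Convexity = Σ t(t+1)·PV / [P·(1+y)²] = 19,442.1351 / (673.1579 × 1.199025) = 24.08789.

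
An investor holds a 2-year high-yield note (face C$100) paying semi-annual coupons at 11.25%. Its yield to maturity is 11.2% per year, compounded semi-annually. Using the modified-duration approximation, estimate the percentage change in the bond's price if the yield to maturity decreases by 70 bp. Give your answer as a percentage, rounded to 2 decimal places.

Periodic yield y = 0.056. Modified duration first:
  t   CF        PV=CF/(1+0.056)^t    t·PV
  1        5.625         5.3267         5.3267
  2        5.625         5.0442        10.0885
  3        5.625         4.7767        14.3302
  4      105.625        84.9398       339.7591
  Σ                    100.0874       369.5044
P = 100.0874; D_Mac = 3.69182 half-year periods = 1.84591 yrs; D_mod = 1.84591/(1+0.056) = 1.74802 yrs.
ΔP/P ≈ -D_mod · Δy = -1.74802 × (-0.007) = +0.012236 = +1.2236%.

+1.22%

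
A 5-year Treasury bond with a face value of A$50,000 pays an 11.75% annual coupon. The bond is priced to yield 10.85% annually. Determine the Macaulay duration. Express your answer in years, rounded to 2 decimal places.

4.07 years

Periodic yield y = 0.1085. Discount each cash flow and weight by its year:
  t   CF        PV=CF/(1+0.1085)^t    t·PV
  1     5,875.00     5,299.9549     5,299.9549
  2     5,875.00     4,781.1952     9,562.3904
  3     5,875.00     4,313.2117    12,939.6352
  4     5,875.00     3,891.0345    15,564.1380
  5    55,875.00    33,384.0521   166,920.2603
  Σ                 51,669.4484   210,286.3788
Price P = Σ PV = 51,669.4484.
Macaulay duration = Σ(t·PV) / P = 210,286.3788 / 51,669.4484 = 4.06984 years.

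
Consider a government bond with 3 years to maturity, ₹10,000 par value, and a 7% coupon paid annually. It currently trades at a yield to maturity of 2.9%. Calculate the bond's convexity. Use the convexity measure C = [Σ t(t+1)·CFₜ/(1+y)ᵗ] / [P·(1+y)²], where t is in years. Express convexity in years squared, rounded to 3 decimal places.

10.422

With y = 0.029:
  t   CF        PV=CF/(1+0.029)^t    t·PV        t(t+1)·PV
  1       700.00       680.2721       680.2721       1,360.5442
  2       700.00       661.1002     1,322.2004       3,966.6012
  3    10,700.00     9,820.5917    29,461.7750     117,847.0999
  Σ                 11,161.9640    31,464.2475     123,174.2453
P = 11,161.9640.
Convexity = Σ t(t+1)·PV / [P·(1+y)²] = 123,174.2453 / (11,161.9640 × 1.058841) = 10.42194.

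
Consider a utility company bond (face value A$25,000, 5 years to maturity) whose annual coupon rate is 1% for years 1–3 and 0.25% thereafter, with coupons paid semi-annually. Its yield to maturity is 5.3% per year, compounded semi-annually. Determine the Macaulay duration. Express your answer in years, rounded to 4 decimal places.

Periodic yield y = 0.0265. Discount each cash flow and weight by its period:
  t   CF        PV=CF/(1+0.0265)^t    t·PV
  1       125.00       121.7730       121.7730
  2       125.00       118.6293       237.2587
  3       125.00       115.5668       346.7005
  4       125.00       112.5834       450.3334
  5       125.00       109.6769       548.3846
  6       125.00       106.8455       641.0731
  7        31.25        26.0218       182.1526
  8        31.25        25.3500       202.8002
  9        31.25        24.6956       222.2603
  10   25,031.25    19,270.5008   192,705.0078
  Σ                 20,031.6432   195,657.7442
Price P = Σ PV = 20,031.6432.
Macaulay duration = Σ(t·PV) / P = 195,657.7442 / 20,031.6432 = 9.76743 half-year periods.
In years: 9.76743 / 2 = 4.88372 years.

4.8837 years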